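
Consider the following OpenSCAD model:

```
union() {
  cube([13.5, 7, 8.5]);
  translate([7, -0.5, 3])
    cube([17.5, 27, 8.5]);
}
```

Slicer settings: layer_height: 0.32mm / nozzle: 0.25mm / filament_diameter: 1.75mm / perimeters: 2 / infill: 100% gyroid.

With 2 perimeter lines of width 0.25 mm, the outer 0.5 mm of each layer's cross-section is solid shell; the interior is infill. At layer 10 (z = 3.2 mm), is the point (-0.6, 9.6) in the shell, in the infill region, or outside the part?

outside

At z = 3.2 mm: the 13.5×7 cube contributes its full rectangle; the 17.5×27 cube at (7, -0.5) contributes its full rectangle; Merging all regions: the regions partially overlap (shared area 45.50 mm²), so overlapping operands fuse into one piece — 1 connected region. Overall, the cross-section is a single solid region. The nearest boundary edge runs (0.00, 0.00)→(0.00, 7.00); distance from the point to it = 2.67 mm. The point is not inside any of the regions above, so it lies outside the cross-section (2.67 mm from the nearest boundary).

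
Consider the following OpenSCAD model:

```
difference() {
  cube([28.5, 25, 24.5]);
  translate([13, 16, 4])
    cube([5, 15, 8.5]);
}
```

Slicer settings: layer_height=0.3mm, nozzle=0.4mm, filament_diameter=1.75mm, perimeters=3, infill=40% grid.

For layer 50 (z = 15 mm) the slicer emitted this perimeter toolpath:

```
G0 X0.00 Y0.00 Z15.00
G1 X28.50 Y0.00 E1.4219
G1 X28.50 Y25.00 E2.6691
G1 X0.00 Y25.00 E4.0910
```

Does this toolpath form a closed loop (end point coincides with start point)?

Start point (G0): (0.00, 0.00). End point (last G1): the path does not return to the start — open.

no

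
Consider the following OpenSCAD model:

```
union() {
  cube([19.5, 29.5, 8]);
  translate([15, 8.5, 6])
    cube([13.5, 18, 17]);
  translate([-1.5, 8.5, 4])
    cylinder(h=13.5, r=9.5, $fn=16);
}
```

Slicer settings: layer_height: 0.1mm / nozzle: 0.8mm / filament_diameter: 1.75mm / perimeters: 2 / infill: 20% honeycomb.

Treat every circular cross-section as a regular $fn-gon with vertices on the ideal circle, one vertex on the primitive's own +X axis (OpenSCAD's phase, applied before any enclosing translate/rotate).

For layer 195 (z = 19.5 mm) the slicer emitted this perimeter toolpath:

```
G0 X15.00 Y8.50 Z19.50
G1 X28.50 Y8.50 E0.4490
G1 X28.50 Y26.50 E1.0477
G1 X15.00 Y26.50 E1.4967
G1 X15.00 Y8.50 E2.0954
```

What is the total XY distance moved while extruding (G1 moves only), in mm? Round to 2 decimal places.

63.00 mm

Sum the Euclidean lengths of each G1 segment: total = 63.00 mm.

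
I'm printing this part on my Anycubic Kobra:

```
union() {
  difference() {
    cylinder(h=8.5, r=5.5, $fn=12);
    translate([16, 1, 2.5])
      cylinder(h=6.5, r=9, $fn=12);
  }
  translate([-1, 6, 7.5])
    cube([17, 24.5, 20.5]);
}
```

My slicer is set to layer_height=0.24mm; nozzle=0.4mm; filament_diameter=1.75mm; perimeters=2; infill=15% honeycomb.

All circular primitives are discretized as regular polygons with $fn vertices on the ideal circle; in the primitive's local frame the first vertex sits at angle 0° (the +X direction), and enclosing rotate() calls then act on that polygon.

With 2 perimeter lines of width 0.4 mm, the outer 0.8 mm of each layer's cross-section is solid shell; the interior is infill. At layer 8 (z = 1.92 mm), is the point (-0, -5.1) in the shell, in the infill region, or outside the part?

At z = 1.92 mm: the r=5.5 cylinder contributes a regular 12-gon of circumradius 5.5; the cylinder at (16, 1) is absent (z outside [2.5, 9]); Taking the first minus the rest: none of the subtracted shapes is present at this height, so the r=5.5 cylinder is unchanged — 1 connected region; the cube at (-1, 6) is not intersected at this z (z outside [7.5, 28]); Merging all regions: only that combined region is present, so the union is just that shape — 1 connected region. Overall, the cross-section is a single solid region. The nearest boundary edge runs (-0.00, -5.50)→(2.75, -4.76); distance from the point to it = 0.39 mm. The point is inside the cross-section, 0.39 mm from the nearest boundary — within the 0.8 mm shell band (2 × 0.4).

shell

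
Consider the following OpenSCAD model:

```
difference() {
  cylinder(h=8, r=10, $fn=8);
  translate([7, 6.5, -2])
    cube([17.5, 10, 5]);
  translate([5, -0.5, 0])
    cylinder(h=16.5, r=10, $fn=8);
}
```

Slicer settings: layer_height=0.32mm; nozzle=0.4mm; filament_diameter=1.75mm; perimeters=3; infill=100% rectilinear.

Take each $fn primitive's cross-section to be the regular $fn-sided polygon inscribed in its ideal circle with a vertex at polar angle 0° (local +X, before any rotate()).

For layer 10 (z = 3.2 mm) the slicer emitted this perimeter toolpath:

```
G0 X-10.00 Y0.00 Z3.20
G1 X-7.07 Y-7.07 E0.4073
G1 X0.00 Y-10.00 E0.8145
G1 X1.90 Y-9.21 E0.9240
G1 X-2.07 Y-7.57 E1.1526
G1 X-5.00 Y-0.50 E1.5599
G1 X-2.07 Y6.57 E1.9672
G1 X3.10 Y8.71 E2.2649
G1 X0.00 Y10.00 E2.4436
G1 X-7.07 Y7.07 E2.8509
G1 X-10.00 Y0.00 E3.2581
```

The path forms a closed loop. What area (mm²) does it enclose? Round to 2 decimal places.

Apply the shoelace formula to the sequence of (X, Y) vertices; enclosed area = 95.13 mm².

95.13 mm²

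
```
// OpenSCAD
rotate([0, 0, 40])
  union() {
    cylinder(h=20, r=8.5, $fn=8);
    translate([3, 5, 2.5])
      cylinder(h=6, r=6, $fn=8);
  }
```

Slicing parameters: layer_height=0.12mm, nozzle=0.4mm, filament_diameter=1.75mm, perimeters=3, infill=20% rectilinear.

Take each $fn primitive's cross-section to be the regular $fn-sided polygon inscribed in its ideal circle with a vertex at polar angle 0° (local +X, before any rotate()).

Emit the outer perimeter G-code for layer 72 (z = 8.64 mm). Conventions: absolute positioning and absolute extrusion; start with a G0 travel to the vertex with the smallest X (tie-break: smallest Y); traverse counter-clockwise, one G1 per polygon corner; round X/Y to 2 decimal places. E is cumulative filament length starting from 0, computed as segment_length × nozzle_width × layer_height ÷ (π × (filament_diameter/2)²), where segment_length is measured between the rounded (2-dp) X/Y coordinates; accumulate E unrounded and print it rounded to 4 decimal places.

At z = 8.64 mm: the r=8.5 cylinder gives a regular 8-gon of circumradius 8.5 (constant along its height); the cylinder at (3, 5) is absent (z outside [2.5, 8.5]); Taking the union: only the r=8.5 cylinder is present, so the union is just that shape — 1 connected region; (whole slice rotated 40° about Z — lengths, areas and connectivity unchanged). The outline is a single polygon with 8 vertices. Extrusion per mm of travel: 0.4 × 0.12 / (π × 0.875²) = 0.019956. Accumulating E over each segment gives final E = 1.0385.

G0 X-8.47 Y0.74 Z8.64
G1 X-6.51 Y-5.46 E0.1298
G1 X-0.74 Y-8.47 E0.2596
G1 X5.46 Y-6.51 E0.3894
G1 X8.47 Y-0.74 E0.5193
G1 X6.51 Y5.46 E0.6490
G1 X0.74 Y8.47 E0.7789
G1 X-5.46 Y6.51 E0.9087
G1 X-8.47 Y0.74 E1.0385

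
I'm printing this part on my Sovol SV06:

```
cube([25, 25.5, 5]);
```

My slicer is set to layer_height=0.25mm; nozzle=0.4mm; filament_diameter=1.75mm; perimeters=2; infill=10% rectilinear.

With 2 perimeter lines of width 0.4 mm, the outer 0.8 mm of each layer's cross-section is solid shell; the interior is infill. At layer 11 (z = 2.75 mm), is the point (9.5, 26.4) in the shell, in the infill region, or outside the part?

At z = 2.75 mm: the 25×25.5 cube contributes its full rectangle. Overall, the cross-section is a single solid region. The nearest boundary edge runs (25.00, 25.50)→(0.00, 25.50); distance from the point to it = 0.90 mm. The point is not inside any of the regions above, so it lies outside the cross-section (0.90 mm from the nearest boundary).

outside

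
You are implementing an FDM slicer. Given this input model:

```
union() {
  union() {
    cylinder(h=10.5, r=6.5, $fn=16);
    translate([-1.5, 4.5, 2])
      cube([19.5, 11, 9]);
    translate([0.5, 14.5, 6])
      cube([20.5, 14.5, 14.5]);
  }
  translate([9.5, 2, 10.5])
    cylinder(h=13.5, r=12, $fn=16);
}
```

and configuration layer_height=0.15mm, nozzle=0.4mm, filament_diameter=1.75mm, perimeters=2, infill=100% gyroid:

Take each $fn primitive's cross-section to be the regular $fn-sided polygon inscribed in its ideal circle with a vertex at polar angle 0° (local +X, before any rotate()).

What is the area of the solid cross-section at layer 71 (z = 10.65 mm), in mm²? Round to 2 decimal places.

784.91 mm²

At z = 10.65 mm: the cylinder does not reach this height (z outside [0, 10.5]); the cube at (-1.5, 4.5) is present — its section is the full 19.5×11 rectangle (area 214.50 mm²); the cube at (0.5, 14.5) is present — its section is the full 20.5×14.5 rectangle (area 297.25 mm²); Taking the union: the regions partially overlap — summed areas 511.75 mm² minus the doubly-counted overlap 17.50 mm² gives 494.25 mm² — area = 494.25 mm²; the cylinder at (9.5, 2): section is a regular 16-gon, circumradius r=12 (area = (16/2)·12.000²·sin(360°/16) = 440.85 mm²); Combining (union): the regions partially overlap — summed areas 935.10 mm² minus the doubly-counted overlap 150.19 mm² gives 784.91 mm² — area = 784.91 mm². Overall, the cross-section is a single solid region. Net area = 784.91 mm².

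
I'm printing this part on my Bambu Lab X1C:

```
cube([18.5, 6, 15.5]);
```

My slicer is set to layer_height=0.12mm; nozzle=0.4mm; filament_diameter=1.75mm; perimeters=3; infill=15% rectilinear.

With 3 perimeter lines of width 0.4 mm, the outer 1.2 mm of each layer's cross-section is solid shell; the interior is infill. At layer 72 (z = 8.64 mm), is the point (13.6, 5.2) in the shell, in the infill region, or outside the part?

shell

At z = 8.64 mm: the cube (footprint 18.5×6) is included at this height. Overall, the cross-section is a single solid region. The nearest boundary edge runs (18.50, 6.00)→(0.00, 6.00); distance from the point to it = 0.80 mm. The point is inside the cross-section, 0.80 mm from the nearest boundary — within the 1.2 mm shell band (3 × 0.4).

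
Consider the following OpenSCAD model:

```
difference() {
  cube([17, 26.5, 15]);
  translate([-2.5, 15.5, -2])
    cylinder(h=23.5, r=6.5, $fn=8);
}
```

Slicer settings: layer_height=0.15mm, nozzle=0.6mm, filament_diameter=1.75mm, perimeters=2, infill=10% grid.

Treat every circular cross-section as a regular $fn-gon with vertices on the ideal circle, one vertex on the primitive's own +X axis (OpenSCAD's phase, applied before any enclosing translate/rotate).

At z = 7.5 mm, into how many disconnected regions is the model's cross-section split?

1

At z = 7.5 mm: the cube (footprint 17×26.5) is included at this height; the r=6.5 cylinder at (-2.5, 15.5) gives a regular 8-gon of circumradius 6.5 (constant along its height); Subtracting the remaining from the first: starting from the 17×26.5 cube, the r=6.5 cylinder at (-2.5, 15.5) partially overlaps it — only the 29.84 mm² overlap (of its 119.50 mm²) is removed, clipping the outline — 1 connected region. The result has 1 disconnected region.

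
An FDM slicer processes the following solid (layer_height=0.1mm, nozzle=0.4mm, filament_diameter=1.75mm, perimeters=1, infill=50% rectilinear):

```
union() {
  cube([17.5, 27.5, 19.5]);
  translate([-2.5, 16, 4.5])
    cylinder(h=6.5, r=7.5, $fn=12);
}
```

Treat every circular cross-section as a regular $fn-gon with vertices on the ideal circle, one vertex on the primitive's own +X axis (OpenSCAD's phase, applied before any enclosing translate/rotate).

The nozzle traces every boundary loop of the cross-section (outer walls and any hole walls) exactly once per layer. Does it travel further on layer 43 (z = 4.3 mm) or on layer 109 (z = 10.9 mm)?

layer 109 (z = 10.9 mm)

Layer 43 (z = 4.3): the 17.5×27.5 cube contributes its full rectangle (perimeter 90.00 mm); the cylinder at (-2.5, 16) is not intersected at this z (z outside [4.5, 11]); Combining (union): only the 17.5×27.5 cube is present, so the union is just that shape — boundary = 90.00 mm. So its perimeter = 90.00 mm. Layer 109 (z = 10.9): the cube is present — its section is the full 17.5×27.5 rectangle (perimeter 90.00 mm); the r=7.5 cylinder at (-2.5, 16) gives a regular 12-gon of circumradius 7.5 (constant along its height) (perimeter = 2·12·7.500·sin(180°/12) = 46.59 mm); Merging all regions: the regions partially overlap (shared area 48.55 mm²), so the edge portions inside another operand are dropped and the merged outline is re-measured after clipping — boundary = 104.81 mm. So its perimeter = 104.81 mm. Layer 109 is larger (104.81 vs 90.00 mm).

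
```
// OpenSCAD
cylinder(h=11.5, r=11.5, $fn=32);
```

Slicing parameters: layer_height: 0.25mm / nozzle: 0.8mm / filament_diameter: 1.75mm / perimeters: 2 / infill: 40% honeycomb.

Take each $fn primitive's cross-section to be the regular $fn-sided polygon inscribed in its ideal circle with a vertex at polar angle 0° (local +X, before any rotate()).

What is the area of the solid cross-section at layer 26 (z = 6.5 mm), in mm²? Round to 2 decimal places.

412.81 mm²

At z = 6.5 mm: the r=11.5 cylinder gives a regular 32-gon of circumradius 11.5 (constant along its height) (area = (32/2)·11.500²·sin(360°/32) = 412.81 mm²). Overall, the cross-section is a single solid region. Net area = 412.81 mm².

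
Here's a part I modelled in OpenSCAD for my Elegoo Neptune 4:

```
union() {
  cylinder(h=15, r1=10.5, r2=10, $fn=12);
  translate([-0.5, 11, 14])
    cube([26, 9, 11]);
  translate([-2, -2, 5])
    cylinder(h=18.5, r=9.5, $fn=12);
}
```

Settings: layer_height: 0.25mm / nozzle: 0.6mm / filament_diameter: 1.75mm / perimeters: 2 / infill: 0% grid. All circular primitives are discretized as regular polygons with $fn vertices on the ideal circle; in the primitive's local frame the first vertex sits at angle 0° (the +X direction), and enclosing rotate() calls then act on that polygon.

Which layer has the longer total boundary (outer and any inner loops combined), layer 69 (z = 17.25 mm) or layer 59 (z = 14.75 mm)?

Layer 69 (z = 17.25): the cone is not intersected at this z (z outside [0, 15]); the cube at (-0.5, 11) is present — its section is the full 26×9 rectangle (perimeter 70.00 mm); the cylinder at (-2, -2): section is a regular 12-gon, circumradius r=9.5 (perimeter = 2·12·9.500·sin(180°/12) = 59.01 mm); Taking the union: the 2 present regions are separate (no shared area or edge), so areas and boundary lengths simply add and each stays a separate island — boundary = 129.01 mm. So its perimeter = 129.01 mm. Layer 59 (z = 14.75): the cone: at t=0.983 of its height the radius interpolates to r₁+(r₂−r₁)t = 10.008, giving a regular 12-gon of that circumradius (perimeter = 2·12·10.008·sin(180°/12) = 62.17 mm); the cube at (-0.5, 11) (footprint 26×9) is included at this height (perimeter 70.00 mm); the r=9.5 cylinder at (-2, -2) gives a regular 12-gon of circumradius 9.5 (constant along its height) (perimeter = 2·12·9.500·sin(180°/12) = 59.01 mm); Taking the union: the regions partially overlap (shared area 230.75 mm²), so the edge portions inside another operand are dropped and the merged outline is re-measured after clipping — boundary = 136.51 mm. So its perimeter = 136.51 mm. Layer 59 is larger (136.51 vs 129.01 mm).

layer 59 (z = 14.75 mm)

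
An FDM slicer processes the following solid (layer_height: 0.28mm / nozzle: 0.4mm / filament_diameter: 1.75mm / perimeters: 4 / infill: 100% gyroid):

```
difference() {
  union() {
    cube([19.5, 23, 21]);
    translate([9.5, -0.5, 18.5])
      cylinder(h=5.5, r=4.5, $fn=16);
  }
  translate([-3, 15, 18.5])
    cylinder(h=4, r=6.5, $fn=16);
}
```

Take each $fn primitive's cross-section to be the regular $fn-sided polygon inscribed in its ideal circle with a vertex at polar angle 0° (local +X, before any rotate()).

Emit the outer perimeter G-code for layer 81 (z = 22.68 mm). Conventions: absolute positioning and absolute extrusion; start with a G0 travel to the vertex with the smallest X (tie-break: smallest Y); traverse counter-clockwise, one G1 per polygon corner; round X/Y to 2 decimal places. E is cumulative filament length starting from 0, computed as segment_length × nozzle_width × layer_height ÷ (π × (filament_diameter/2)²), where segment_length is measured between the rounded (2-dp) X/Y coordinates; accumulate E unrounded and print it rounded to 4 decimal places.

G0 X5.00 Y-0.50 Z22.68
G1 X5.34 Y-2.22 E0.0816
G1 X6.32 Y-3.68 E0.1635
G1 X7.78 Y-4.66 E0.2454
G1 X9.50 Y-5.00 E0.3270
G1 X11.22 Y-4.66 E0.4087
G1 X12.68 Y-3.68 E0.4906
G1 X13.66 Y-2.22 E0.5724
G1 X14.00 Y-0.50 E0.6541
G1 X13.66 Y1.22 E0.7357
G1 X12.68 Y2.68 E0.8176
G1 X11.22 Y3.66 E0.8995
G1 X9.50 Y4.00 E0.9811
G1 X7.78 Y3.66 E1.0628
G1 X6.32 Y2.68 E1.1446
G1 X5.34 Y1.22 E1.2265
G1 X5.00 Y-0.50 E1.3082

At z = 22.68 mm: the cube is absent (z outside [0, 21]); the cylinder at (9.5, -0.5): section is a regular 16-gon, circumradius r=4.5; Taking the union: only the r=4.5 cylinder at (9.5, -0.5) is present, so the union is just that shape — 1 connected region; the cylinder at (-3, 15) is absent (z outside [18.5, 22.5]); After the difference (first − rest): none of the subtracted shapes is present at this height, so the result so far is unchanged — 1 connected region. The outline is a single polygon with 16 vertices. Extrusion per mm of travel: 0.4 × 0.28 / (π × 0.875²) = 0.046564. Accumulating E over each segment gives final E = 1.3082.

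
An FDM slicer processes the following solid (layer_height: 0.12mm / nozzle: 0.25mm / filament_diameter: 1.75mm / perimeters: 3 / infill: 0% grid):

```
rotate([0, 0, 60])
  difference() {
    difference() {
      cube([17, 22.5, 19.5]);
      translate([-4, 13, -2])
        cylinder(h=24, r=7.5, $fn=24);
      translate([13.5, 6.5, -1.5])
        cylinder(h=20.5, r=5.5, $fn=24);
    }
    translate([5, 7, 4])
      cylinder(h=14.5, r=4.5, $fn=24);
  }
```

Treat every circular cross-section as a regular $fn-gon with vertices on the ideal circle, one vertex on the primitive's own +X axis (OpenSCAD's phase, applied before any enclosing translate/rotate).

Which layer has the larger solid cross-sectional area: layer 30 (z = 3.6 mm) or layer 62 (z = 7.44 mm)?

layer 30 (z = 3.6 mm)

Layer 30 (z = 3.6): the cube (footprint 17×22.5) is included at this height (area 382.50 mm²); the cylinder at (-4, 13): section is a regular 24-gon, circumradius r=7.5 (area = (24/2)·7.500²·sin(360°/24) = 174.70 mm²); the r=5.5 cylinder at (13.5, 6.5) gives a regular 24-gon of circumradius 5.5 (constant along its height) (area = (24/2)·5.500²·sin(360°/24) = 93.95 mm²); After the difference (first − rest): starting from the 17×22.5 cube (382.50 mm²), the r=7.5 cylinder at (-4, 13) partially overlaps it — only the 30.68 mm² overlap (of its 174.70 mm²) is removed, clipping the outline; the r=5.5 cylinder at (13.5, 6.5) partially overlaps it — only the 82.45 mm² overlap (of its 93.95 mm²) is removed, clipping the outline — area = 269.38 mm²; the cylinder at (5, 7) is not intersected at this z (z outside [4, 18.5]); Subtracting the remaining from the first: none of the subtracted shapes is present at this height, so the result so far is unchanged — area = 269.38 mm²; (rotated 60° about Z; rotation is an isometry so areas/perimeters/island counts are preserved). So its area = 269.38 mm². Layer 62 (z = 7.44): the cube is present — its section is the full 17×22.5 rectangle (area 382.50 mm²); the r=7.5 cylinder at (-4, 13) gives a regular 24-gon of circumradius 7.5 (constant along its height) (area = (24/2)·7.500²·sin(360°/24) = 174.70 mm²); the r=5.5 cylinder at (13.5, 6.5) gives a regular 24-gon of circumradius 5.5 (constant along its height) (area = (24/2)·5.500²·sin(360°/24) = 93.95 mm²); Taking the first minus the rest: starting from the 17×22.5 cube (382.50 mm²), the r=7.5 cylinder at (-4, 13) partially overlaps it — only the 30.68 mm² overlap (of its 174.70 mm²) is removed, clipping the outline; the r=5.5 cylinder at (13.5, 6.5) partially overlaps it — only the 82.45 mm² overlap (of its 93.95 mm²) is removed, clipping the outline — area = 269.38 mm²; the r=4.5 cylinder at (5, 7) contributes a regular 24-gon of circumradius 4.5 (area = (24/2)·4.500²·sin(360°/24) = 62.89 mm²); After the difference (first − rest): starting from the result so far (269.38 mm²), the r=4.5 cylinder at (5, 7) partially overlaps it — only the 54.31 mm² overlap (of its 62.89 mm²) is removed, clipping the outline — area = 215.06 mm²; (whole slice rotated 60° about Z — lengths, areas and connectivity unchanged). So its area = 215.06 mm². Layer 30 is larger (269.38 vs 215.06 mm²).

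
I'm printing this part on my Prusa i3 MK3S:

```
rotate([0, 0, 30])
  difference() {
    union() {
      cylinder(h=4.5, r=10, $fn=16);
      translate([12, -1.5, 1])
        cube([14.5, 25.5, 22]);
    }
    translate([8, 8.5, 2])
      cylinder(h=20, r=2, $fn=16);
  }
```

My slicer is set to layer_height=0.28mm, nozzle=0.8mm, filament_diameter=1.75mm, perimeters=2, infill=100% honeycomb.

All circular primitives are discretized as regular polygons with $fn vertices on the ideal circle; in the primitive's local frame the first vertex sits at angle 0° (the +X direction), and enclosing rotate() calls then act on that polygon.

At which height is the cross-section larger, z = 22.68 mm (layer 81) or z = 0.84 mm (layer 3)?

layer 81 (z = 22.68 mm)

Layer 81 (z = 22.68): the cylinder is absent (z outside [0, 4.5]); the 14.5×25.5 cube at (12, -1.5) contributes its full rectangle (area 369.75 mm²); Merging all regions: only the 14.5×25.5 cube at (12, -1.5) is present, so the union is just that shape — area = 369.75 mm²; the cylinder at (8, 8.5) does not reach this height (z outside [2, 22]); After the difference (first − rest): none of the subtracted shapes is present at this height, so the result so far is unchanged — area = 369.75 mm²; (whole slice rotated 30° about Z — lengths, areas and connectivity unchanged). So its area = 369.75 mm². Layer 3 (z = 0.84): the cylinder: section is a regular 16-gon, circumradius r=10 (area = (16/2)·10.000²·sin(360°/16) = 306.15 mm²); the cube at (12, -1.5) is absent (z outside [1, 23]); Combining (union): only the r=10 cylinder is present, so the union is just that shape — area = 306.15 mm²; the cylinder at (8, 8.5) does not reach this height (z outside [2, 22]); Taking the first minus the rest: none of the subtracted shapes is present at this height, so the result so far is unchanged — area = 306.15 mm²; (rotated 30° about Z; rotation is an isometry so areas/perimeters/island counts are preserved). So its area = 306.15 mm². Layer 81 is larger (369.75 vs 306.15 mm²).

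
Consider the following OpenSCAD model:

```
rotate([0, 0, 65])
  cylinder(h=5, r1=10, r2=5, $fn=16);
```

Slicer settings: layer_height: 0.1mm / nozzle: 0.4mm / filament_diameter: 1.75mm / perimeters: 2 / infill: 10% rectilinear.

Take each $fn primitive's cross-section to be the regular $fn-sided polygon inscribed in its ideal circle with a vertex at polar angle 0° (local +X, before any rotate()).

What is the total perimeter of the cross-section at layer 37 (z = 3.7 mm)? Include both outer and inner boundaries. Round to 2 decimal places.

At z = 3.7 mm: the cone (r1=10→r2=5) has section circumradius 6.300 here — a regular 16-gon (perimeter = 2·16·6.300·sin(180°/16) = 39.33 mm); (rotated 65° about Z; rotation is an isometry so areas/perimeters/island counts are preserved). Overall, the cross-section is a single solid region. Total boundary length (outer) = 39.33 mm.

39.33 mm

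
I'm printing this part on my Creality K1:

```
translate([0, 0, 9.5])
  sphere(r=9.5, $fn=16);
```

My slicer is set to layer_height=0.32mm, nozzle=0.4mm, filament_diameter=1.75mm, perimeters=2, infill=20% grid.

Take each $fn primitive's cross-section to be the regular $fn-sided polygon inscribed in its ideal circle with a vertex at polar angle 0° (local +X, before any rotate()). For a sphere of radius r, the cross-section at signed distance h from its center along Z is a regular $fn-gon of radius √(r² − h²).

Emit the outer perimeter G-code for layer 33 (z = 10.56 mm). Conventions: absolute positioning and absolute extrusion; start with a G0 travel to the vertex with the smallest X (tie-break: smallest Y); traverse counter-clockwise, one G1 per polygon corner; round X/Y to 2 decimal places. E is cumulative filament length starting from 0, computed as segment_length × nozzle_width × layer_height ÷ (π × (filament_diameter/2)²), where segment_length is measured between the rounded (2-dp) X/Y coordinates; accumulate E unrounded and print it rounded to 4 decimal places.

G0 X-9.44 Y0.00 Z10.56
G1 X-8.72 Y-3.61 E0.1959
G1 X-6.68 Y-6.68 E0.3920
G1 X-3.61 Y-8.72 E0.5882
G1 X0.00 Y-9.44 E0.7841
G1 X3.61 Y-8.72 E0.9800
G1 X6.68 Y-6.68 E1.1761
G1 X8.72 Y-3.61 E1.3723
G1 X9.44 Y0.00 E1.5682
G1 X8.72 Y3.61 E1.7641
G1 X6.68 Y6.68 E1.9602
G1 X3.61 Y8.72 E2.1564
G1 X0.00 Y9.44 E2.3523
G1 X-3.61 Y8.72 E2.5482
G1 X-6.68 Y6.68 E2.7443
G1 X-8.72 Y3.61 E2.9405
G1 X-9.44 Y0.00 E3.1364

At z = 10.56 mm: the sphere: section is a regular 16-gon, circumradius = √(r²−h²) = √(9.5²−1.06²) = 9.441. The outline is a single polygon with 16 vertices. Extrusion per mm of travel: 0.4 × 0.32 / (π × 0.875²) = 0.053216. Accumulating E over each segment gives final E = 3.1364.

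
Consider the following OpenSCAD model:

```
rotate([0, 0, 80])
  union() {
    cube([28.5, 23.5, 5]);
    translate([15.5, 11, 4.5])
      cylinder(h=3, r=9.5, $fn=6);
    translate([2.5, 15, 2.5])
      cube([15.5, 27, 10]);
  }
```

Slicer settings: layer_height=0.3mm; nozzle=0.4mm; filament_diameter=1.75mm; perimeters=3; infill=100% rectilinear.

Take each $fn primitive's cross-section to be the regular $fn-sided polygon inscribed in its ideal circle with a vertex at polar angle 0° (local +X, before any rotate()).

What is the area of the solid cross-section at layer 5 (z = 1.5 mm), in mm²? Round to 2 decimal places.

At z = 1.5 mm: the cube is present — its section is the full 28.5×23.5 rectangle (area 669.75 mm²); the cylinder at (15.5, 11) does not reach this height (z outside [4.5, 7.5]); the cube at (2.5, 15) is not intersected at this z (z outside [2.5, 12.5]); Merging all regions: only the 28.5×23.5 cube is present, so the union is just that shape — area = 669.75 mm²; (whole slice rotated 80° about Z — lengths, areas and connectivity unchanged). Overall, the cross-section is a single solid region. Net area = 669.75 mm².

669.75 mm²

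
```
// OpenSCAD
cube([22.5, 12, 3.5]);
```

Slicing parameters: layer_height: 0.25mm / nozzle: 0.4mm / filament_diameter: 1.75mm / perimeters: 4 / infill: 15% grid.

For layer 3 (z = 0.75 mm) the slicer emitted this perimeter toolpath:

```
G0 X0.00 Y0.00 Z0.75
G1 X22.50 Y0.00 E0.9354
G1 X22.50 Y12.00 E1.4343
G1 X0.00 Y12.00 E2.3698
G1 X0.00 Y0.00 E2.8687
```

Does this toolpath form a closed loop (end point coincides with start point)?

yes

Start point (G0): (0.00, 0.00). End point (last G1): the path returns to the start — closed.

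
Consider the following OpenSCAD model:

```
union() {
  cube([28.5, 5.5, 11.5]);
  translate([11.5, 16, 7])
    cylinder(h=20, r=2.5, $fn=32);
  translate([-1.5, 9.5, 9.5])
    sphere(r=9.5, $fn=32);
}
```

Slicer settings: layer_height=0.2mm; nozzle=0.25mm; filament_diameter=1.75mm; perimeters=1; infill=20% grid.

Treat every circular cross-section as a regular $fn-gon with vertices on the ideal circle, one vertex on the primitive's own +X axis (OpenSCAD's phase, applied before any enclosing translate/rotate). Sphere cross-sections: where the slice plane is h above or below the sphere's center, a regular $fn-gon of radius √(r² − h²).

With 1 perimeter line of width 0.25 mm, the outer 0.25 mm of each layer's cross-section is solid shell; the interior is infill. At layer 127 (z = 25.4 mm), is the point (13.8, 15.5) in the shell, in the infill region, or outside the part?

At z = 25.4 mm: the cube is not intersected at this z (z outside [0, 11.5]); the r=2.5 cylinder at (11.5, 16) gives a regular 32-gon of circumradius 2.5 (constant along its height); the sphere at (-1.5, 9.5) is absent (|z−center|=15.900 > r=9.5); Combining (union): only the r=2.5 cylinder at (11.5, 16) is present, so the union is just that shape — 1 connected region. Overall, the cross-section is a single solid region. The nearest boundary edge runs (13.81, 15.04)→(13.95, 15.51); distance from the point to it = 0.14 mm. The point is inside the cross-section, 0.14 mm from the nearest boundary — within the 0.25 mm shell band (1 × 0.25).

shell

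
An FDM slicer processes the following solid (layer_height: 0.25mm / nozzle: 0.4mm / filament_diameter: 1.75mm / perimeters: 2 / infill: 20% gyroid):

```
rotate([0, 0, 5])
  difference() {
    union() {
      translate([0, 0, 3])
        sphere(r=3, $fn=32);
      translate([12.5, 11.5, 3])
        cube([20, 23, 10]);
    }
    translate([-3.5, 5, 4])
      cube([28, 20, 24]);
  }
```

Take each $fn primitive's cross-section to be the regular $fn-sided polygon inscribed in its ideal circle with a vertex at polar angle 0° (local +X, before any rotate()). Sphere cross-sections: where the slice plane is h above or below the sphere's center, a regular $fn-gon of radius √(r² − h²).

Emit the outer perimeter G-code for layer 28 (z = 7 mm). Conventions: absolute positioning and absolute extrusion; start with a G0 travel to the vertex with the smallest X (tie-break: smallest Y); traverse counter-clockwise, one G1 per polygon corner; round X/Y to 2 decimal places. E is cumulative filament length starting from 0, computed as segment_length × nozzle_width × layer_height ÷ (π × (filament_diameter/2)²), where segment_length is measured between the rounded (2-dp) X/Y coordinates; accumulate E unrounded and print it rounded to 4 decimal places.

At z = 7 mm: the sphere is absent (|z−center|=4.000 > r=3); the 20×23 cube at (12.5, 11.5) contributes its full rectangle; Taking the union: only the 20×23 cube at (12.5, 11.5) is present, so the union is just that shape — 1 connected region; the cube at (-3.5, 5) (footprint 28×20) is included at this height; Taking the first minus the rest: starting from that combined region, the 28×20 cube at (-3.5, 5) partially overlaps it — only the 162.00 mm² overlap (of its 560.00 mm²) is removed, clipping the outline — 1 connected region; (rotated 5° about Z; rotation is an isometry so areas/perimeters/island counts are preserved). The outline is a single polygon with 6 vertices. Extrusion per mm of travel: 0.4 × 0.25 / (π × 0.875²) = 0.041575. Accumulating E over each segment gives final E = 3.5757.

G0 X9.45 Y35.46 Z7.00
G1 X10.27 Y25.99 E0.3952
G1 X22.23 Y27.04 E0.8943
G1 X23.40 Y13.59 E1.4556
G1 X31.37 Y14.29 E1.7883
G1 X29.37 Y37.20 E2.7444
G1 X9.45 Y35.46 E3.5757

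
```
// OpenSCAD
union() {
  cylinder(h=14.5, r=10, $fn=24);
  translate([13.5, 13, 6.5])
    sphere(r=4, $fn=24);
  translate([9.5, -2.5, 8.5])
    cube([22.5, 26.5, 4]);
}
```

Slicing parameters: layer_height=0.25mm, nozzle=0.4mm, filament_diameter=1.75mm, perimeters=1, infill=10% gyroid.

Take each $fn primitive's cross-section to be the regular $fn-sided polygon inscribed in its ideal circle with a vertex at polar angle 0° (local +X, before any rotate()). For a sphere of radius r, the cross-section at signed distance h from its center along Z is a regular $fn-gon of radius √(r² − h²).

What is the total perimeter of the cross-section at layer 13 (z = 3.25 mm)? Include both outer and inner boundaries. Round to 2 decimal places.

77.26 mm

At z = 3.25 mm: the r=10 cylinder gives a regular 24-gon of circumradius 10 (constant along its height) (perimeter = 2·24·10.000·sin(180°/24) = 62.65 mm); the r=4 sphere at (13.5, 13) contributes a regular 24-gon of circumradius √(4²−3.25²) = 2.332 (perimeter = 2·24·2.332·sin(180°/24) = 14.61 mm); the cube at (9.5, -2.5) is not intersected at this z (z outside [8.5, 12.5]); Merging all regions: the 2 present regions are separate (no shared area or edge), so areas and boundary lengths simply add and each stays a separate island — boundary = 77.26 mm. Overall, the cross-section has 2 separate islands. Total boundary length (outer) = 77.26 mm.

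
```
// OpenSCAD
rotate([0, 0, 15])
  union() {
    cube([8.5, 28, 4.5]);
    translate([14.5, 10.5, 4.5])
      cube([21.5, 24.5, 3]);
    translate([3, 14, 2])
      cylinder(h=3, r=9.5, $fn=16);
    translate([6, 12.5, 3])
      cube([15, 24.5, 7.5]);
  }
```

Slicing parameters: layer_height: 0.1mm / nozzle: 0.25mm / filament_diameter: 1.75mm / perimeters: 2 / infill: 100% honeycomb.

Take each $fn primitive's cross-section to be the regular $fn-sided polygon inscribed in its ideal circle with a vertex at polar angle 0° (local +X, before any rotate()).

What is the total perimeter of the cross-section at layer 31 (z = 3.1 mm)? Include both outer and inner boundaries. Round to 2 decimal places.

At z = 3.1 mm: the 8.5×28 cube contributes its full rectangle (perimeter 73.00 mm); the cube at (14.5, 10.5) is not intersected at this z (z outside [4.5, 7.5]); the r=9.5 cylinder at (3, 14) gives a regular 16-gon of circumradius 9.5 (constant along its height) (perimeter = 2·16·9.500·sin(180°/16) = 59.31 mm); the cube at (6, 12.5) (footprint 15×24.5) is included at this height (perimeter 79.00 mm); Merging all regions: the regions partially overlap (shared area 217.24 mm²), so the edge portions inside another operand are dropped and the merged outline is re-measured after clipping — boundary = 119.35 mm; (whole slice rotated 15° about Z — lengths, areas and connectivity unchanged). Overall, the cross-section is a single solid region. Total boundary length (outer) = 119.35 mm.

119.35 mm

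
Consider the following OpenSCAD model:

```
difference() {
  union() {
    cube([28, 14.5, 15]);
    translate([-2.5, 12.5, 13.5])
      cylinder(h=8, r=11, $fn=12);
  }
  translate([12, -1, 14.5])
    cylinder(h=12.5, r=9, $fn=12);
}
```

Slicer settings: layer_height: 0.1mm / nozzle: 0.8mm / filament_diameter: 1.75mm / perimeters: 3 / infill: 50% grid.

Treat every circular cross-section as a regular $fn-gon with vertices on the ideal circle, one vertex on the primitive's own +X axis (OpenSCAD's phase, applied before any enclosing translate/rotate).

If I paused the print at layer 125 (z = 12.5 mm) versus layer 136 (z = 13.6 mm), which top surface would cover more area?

Layer 125 (z = 12.5): the cube is present — its section is the full 28×14.5 rectangle (area 406.00 mm²); the cylinder at (-2.5, 12.5) is absent (z outside [13.5, 21.5]); Taking the union: only the 28×14.5 cube is present, so the union is just that shape — area = 406.00 mm²; the cylinder at (12, -1) is absent (z outside [14.5, 27]); After the difference (first − rest): none of the subtracted shapes is present at this height, so the result so far is unchanged — area = 406.00 mm². So its area = 406.00 mm². Layer 136 (z = 13.6): the cube is present — its section is the full 28×14.5 rectangle (area 406.00 mm²); the r=11 cylinder at (-2.5, 12.5) gives a regular 12-gon of circumradius 11 (constant along its height) (area = (12/2)·11.000²·sin(360°/12) = 363.00 mm²); Taking the union: the regions partially overlap — summed areas 769.00 mm² minus the doubly-counted overlap 80.55 mm² gives 688.45 mm² — area = 688.45 mm²; the cylinder at (12, -1) is not intersected at this z (z outside [14.5, 27]); Subtracting the remaining from the first: none of the subtracted shapes is present at this height, so the result so far is unchanged — area = 688.45 mm². So its area = 688.45 mm². Layer 136 is larger (688.45 vs 406.00 mm²).

layer 136 (z = 13.6 mm)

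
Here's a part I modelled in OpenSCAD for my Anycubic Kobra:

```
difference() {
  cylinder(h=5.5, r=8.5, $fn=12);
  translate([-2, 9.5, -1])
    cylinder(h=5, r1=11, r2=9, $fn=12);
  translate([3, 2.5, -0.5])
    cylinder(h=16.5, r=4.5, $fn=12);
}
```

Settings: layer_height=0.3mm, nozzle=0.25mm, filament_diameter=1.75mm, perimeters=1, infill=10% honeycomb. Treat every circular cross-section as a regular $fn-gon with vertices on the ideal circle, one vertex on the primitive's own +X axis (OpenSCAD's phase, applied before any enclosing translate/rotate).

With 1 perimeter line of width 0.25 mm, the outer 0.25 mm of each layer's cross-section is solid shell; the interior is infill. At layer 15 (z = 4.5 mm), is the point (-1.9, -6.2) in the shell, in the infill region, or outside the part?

infill

At z = 4.5 mm: the r=8.5 cylinder contributes a regular 12-gon of circumradius 8.5; the cone at (-2, 9.5) does not reach this height (z outside [-1, 4]); the cylinder at (3, 2.5): section is a regular 12-gon, circumradius r=4.5; Subtracting the remaining from the first: starting from the r=8.5 cylinder, the r=4.5 cylinder at (3, 2.5) partially overlaps it — only the 60.69 mm² overlap (of its 60.75 mm²) is removed, clipping the outline — 1 connected region. Overall, the cross-section is a single solid region. The nearest boundary edge runs (-0.00, -8.50)→(-4.25, -7.36); distance from the point to it = 1.73 mm. The point is inside the cross-section and 1.73 mm from the nearest boundary — more than the 0.25 mm shell width (1 × 0.25), so it's in the infill interior.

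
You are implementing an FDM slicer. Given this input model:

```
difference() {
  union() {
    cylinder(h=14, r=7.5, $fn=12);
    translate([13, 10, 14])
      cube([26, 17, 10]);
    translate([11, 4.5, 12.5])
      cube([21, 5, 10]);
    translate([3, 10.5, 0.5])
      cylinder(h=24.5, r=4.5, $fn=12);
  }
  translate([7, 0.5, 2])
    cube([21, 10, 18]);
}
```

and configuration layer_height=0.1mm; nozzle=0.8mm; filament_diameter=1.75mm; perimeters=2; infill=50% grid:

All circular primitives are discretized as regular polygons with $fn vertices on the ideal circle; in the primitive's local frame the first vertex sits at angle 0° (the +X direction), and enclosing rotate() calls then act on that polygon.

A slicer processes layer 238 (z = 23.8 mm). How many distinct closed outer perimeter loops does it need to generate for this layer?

2

At z = 23.8 mm: the cylinder is absent (z outside [0, 14]); the 26×17 cube at (13, 10) contributes its full rectangle; the cube at (11, 4.5) is absent (z outside [12.5, 22.5]); the r=4.5 cylinder at (3, 10.5) gives a regular 12-gon of circumradius 4.5 (constant along its height); Combining (union): the 2 present regions are separate (no shared area or edge), so areas and boundary lengths simply add and each stays a separate island — 2 connected regions; the cube at (7, 0.5) is absent (z outside [2, 20]); After the difference (first − rest): none of the subtracted shapes is present at this height, so the result so far is unchanged — 2 connected regions. The result has 2 disconnected regions.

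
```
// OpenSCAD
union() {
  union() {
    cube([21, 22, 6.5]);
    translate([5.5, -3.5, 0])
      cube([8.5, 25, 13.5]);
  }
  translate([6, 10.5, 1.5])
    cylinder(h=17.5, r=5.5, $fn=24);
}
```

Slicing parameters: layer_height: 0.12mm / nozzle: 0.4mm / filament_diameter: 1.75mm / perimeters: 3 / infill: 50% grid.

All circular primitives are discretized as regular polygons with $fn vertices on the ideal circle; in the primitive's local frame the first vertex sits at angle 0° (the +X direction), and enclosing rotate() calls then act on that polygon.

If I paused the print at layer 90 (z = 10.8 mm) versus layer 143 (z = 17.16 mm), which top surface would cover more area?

layer 90 (z = 10.8 mm)

Layer 90 (z = 10.8): the cube does not reach this height (z outside [0, 6.5]); the cube at (5.5, -3.5) is present — its section is the full 8.5×25 rectangle (area 212.50 mm²); Combining (union): only the 8.5×25 cube at (5.5, -3.5) is present, so the union is just that shape — area = 212.50 mm²; the r=5.5 cylinder at (6, 10.5) gives a regular 24-gon of circumradius 5.5 (constant along its height) (area = (24/2)·5.500²·sin(360°/24) = 93.95 mm²); Taking the union: the regions partially overlap — summed areas 306.45 mm² minus the doubly-counted overlap 52.44 mm² gives 254.01 mm² — area = 254.01 mm². So its area = 254.01 mm². Layer 143 (z = 17.16): the cube does not reach this height (z outside [0, 6.5]); the cube at (5.5, -3.5) does not reach this height (z outside [0, 13.5]); Taking the union: nothing is present at this height; the r=5.5 cylinder at (6, 10.5) gives a regular 24-gon of circumradius 5.5 (constant along its height) (area = (24/2)·5.500²·sin(360°/24) = 93.95 mm²); Taking the union: only the r=5.5 cylinder at (6, 10.5) is present, so the union is just that shape — area = 93.95 mm². So its area = 93.95 mm². Layer 90 is larger (254.01 vs 93.95 mm²).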